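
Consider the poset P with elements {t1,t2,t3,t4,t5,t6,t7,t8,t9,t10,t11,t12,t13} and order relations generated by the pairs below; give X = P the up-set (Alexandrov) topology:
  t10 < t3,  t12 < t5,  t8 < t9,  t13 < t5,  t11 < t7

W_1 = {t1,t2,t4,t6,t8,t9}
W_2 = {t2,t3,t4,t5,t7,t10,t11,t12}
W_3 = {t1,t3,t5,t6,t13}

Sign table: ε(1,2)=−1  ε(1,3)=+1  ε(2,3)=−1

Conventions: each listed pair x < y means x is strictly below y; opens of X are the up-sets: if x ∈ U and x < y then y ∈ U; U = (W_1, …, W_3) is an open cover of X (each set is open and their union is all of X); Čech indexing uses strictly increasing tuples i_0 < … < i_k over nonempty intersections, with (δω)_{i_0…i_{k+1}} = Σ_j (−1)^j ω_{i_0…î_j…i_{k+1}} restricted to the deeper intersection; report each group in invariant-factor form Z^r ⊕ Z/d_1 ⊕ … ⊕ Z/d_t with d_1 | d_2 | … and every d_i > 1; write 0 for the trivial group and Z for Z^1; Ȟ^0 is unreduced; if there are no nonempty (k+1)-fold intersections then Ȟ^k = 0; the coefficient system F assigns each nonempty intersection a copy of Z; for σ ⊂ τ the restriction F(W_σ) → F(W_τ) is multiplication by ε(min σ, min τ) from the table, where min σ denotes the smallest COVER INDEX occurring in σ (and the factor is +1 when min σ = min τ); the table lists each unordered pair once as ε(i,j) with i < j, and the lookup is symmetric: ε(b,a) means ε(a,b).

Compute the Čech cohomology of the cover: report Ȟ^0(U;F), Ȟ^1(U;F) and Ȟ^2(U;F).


nonempty intersections:
  W12={t2,t4} W13={t1,t6} W23={t3,t5}
C dims 3,3; δ0: rk 2, SNF 1^2
Ȟ^0: (3−2)−0=1 ⇒ Z
Ȟ^1: (3−0)−2=1 ⇒ Z
Ȟ^2: (0−0)−0=0 ⇒ 0

Ȟ^0 ≅ Z, Ȟ^1 ≅ Z and Ȟ^2 ≅ 0


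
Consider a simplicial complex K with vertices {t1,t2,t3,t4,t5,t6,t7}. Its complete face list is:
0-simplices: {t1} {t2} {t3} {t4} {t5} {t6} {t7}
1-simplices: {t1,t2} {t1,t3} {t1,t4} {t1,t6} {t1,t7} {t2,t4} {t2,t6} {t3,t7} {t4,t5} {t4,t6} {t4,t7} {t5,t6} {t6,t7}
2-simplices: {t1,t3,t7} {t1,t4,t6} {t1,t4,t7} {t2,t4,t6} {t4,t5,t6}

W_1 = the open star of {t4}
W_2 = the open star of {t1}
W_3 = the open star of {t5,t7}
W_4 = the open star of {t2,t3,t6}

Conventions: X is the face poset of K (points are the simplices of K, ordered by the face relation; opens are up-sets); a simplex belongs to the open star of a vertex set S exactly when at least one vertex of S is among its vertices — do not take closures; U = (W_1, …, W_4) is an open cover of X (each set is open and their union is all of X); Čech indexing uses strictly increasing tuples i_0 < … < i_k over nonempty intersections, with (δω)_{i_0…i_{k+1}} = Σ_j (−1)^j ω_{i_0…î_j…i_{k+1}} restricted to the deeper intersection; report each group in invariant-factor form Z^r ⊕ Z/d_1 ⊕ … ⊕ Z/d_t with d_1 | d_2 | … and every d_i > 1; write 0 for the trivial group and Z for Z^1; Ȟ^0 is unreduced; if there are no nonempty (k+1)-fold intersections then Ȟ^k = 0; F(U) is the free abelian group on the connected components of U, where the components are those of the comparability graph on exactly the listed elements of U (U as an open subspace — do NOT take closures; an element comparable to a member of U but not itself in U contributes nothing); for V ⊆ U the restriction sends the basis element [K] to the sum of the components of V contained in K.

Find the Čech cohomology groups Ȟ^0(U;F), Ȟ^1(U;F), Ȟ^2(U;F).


Ȟ^0 ≅ Z, Ȟ^1 ≅ Z^2, Ȟ^2 ≅ 0

nonempty intersections:
  W1={{t4},{t1,t4},{t2,t4},{t4,t5},{t4,t6},{t4,t7},{t1,t4,t6},{t1,t4,t7},{t2,t4,t6},{t4,t5,t6}} W2={{t1},{t1,t2},{t1,t3},{t1,t4},{t1,t6},{t1,t7},{t1,t3,t7},{t1,t4,t6},{t1,t4,t7}} W3={{t5},{t7},{t1,t7},{t3,t7},{t4,t5},{t4,t7},{t5,t6},{t6,t7},{t1,t3,t7},{t1,t4,t7},{t4,t5,t6}} W4={{t2},{t3},{t6},{t1,t2},{t1,t3},{t1,t6},{t2,t4},{t2,t6},{t3,t7},{t4,t6},{t5,t6},{t6,t7},{t1,t3,t7},{t1,t4,t6},{t2,t4,t6},{t4,t5,t6}}
  W12={{t1,t4},{t1,t4,t6},{t1,t4,t7}} W13={{t4,t5},{t4,t7},{t1,t4,t7},{t4,t5,t6}} W14={{t2,t4},{t4,t6},{t1,t4,t6},{t2,t4,t6},{t4,t5,t6}} W23={{t1,t7},{t1,t3,t7},{t1,t4,t7}} W24={{t1,t2},{t1,t3},{t1,t6},{t1,t3,t7},{t1,t4,t6}} W34={{t3,t7},{t5,t6},{t6,t7},{t1,t3,t7},{t4,t5,t6}}
  W123={{t1,t4,t7}} W124={{t1,t4,t6}} W134={{t4,t5,t6}} W234={{t1,t3,t7}}
components per intersection:
  W1: {{t4},{t1,t4},{t2,t4},{t4,t5},{t4,t6},{t4,t7},{t1,t4,t6},{t1,t4,t7},{t2,t4,t6},{t4,t5,t6}}
  W2: {{t1},{t1,t2},{t1,t3},{t1,t4},{t1,t6},{t1,t7},{t1,t3,t7},{t1,t4,t6},{t1,t4,t7}}
  W3: {{t5},{t4,t5},{t5,t6},{t4,t5,t6}} {{t7},{t1,t7},{t3,t7},{t4,t7},{t6,t7},{t1,t3,t7},{t1,t4,t7}}
  W4: {{t2},{t6},{t1,t2},{t1,t6},{t2,t4},{t2,t6},{t4,t6},{t5,t6},{t6,t7},{t1,t4,t6},{t2,t4,t6},{t4,t5,t6}} {{t3},{t1,t3},{t3,t7},{t1,t3,t7}}
  W12: {{t1,t4},{t1,t4,t6},{t1,t4,t7}}
  W13: {{t4,t5},{t4,t5,t6}} {{t4,t7},{t1,t4,t7}}
  W14: {{t2,t4},{t4,t6},{t1,t4,t6},{t2,t4,t6},{t4,t5,t6}}
  W23: {{t1,t7},{t1,t3,t7},{t1,t4,t7}}
  W24: {{t1,t2}} {{t1,t3},{t1,t3,t7}} {{t1,t6},{t1,t4,t6}}
  W34: {{t3,t7},{t1,t3,t7}} {{t5,t6},{t4,t5,t6}} {{t6,t7}}
  W123: {{t1,t4,t7}}
  W124: {{t1,t4,t6}}
  W134: {{t4,t5,t6}}
  W234: {{t1,t3,t7}}
C dims 6,11,4; δ0: rk 5, SNF 1^5; δ1: rk 4, SNF 1^4
Ȟ^0: (6−5)−0=1 ⇒ Z
Ȟ^1: (11−4)−5=2 ⇒ Z^2
Ȟ^2: (4−0)−4=0 ⇒ 0


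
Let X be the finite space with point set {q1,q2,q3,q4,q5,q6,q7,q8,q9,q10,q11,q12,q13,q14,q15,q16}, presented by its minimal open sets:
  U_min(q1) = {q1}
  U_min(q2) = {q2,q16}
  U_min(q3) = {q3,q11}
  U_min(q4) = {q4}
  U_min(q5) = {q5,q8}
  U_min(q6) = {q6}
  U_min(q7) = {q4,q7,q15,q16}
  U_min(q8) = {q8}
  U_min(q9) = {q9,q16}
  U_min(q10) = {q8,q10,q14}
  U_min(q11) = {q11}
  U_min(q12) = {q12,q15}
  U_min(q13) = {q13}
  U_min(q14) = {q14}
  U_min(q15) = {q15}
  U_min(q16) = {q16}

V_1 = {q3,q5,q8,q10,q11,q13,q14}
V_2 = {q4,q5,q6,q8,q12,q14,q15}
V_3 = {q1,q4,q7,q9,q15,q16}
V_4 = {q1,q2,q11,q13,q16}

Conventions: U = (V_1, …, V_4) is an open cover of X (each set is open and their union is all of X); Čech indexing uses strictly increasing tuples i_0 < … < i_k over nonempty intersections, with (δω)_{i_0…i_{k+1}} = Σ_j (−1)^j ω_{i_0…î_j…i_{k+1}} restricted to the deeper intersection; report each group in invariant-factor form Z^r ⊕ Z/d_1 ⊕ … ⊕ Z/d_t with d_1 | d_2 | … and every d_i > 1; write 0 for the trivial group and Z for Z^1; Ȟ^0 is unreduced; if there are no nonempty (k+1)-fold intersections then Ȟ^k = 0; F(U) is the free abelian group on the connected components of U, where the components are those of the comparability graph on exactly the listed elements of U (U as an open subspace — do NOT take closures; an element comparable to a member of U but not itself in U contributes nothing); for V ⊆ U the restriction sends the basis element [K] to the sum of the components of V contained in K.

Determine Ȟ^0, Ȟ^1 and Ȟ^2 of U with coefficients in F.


Ȟ^0 = Z^6, Ȟ^1 = 0 and Ȟ^2 = 0

nonempty overlaps:
  V12={q5,q8,q14} V14={q11,q13} V23={q4,q15} V34={q1,q16}
components per intersection:
  V1: {q3,q11} {q5,q8,q10,q14} {q13}
  V2: {q4} {q5,q8} {q6} {q12,q15} {q14}
  V3: {q1} {q4,q7,q9,q15,q16}
  V4: {q1} {q2,q16} {q11} {q13}
  V12: {q5,q8} {q14}
  V14: {q11} {q13}
  V23: {q4} {q15}
  V34: {q1} {q16}
C dims 14,8; δ0: rk 8, SNF 1^8
degree 0: 14−8−0 = 6 → Ȟ^0 ≅ Z^6
degree 1: 8−0−8 = 0 → Ȟ^1 ≅ 0
degree 2: 0−0−0 = 0 → Ȟ^2 ≅ 0


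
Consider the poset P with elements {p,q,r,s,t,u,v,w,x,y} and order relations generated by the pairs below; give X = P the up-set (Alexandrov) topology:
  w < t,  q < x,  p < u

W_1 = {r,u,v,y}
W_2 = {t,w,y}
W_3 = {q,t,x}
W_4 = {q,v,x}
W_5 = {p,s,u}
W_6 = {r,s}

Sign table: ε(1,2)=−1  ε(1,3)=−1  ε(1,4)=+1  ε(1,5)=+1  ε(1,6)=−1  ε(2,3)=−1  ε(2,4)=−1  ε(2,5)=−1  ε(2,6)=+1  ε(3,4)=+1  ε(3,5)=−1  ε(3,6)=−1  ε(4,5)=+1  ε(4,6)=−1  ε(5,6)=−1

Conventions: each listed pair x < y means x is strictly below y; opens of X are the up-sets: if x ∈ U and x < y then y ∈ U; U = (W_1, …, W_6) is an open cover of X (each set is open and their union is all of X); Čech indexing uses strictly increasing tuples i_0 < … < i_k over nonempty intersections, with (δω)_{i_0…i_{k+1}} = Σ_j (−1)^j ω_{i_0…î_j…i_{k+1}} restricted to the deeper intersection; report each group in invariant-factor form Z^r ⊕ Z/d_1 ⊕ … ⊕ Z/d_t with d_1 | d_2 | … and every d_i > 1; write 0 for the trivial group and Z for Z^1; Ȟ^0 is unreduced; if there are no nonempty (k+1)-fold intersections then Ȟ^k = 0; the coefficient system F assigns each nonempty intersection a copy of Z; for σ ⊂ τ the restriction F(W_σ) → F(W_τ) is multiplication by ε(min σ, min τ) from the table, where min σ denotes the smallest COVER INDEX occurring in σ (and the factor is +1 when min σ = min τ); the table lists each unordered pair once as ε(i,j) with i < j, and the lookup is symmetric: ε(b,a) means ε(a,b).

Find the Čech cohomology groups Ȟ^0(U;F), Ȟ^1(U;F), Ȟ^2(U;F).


Ȟ^0(U;F) ≅ Z, Ȟ^1(U;F) ≅ Z^2, Ȟ^2(U;F) ≅ 0

cover nerve:
  W12={y} W14={v} W15={u} W16={r} W23={t} W34={q,x} W56={s}
C dims 6,7; δ0: rk 5, SNF 1^5
Ȟ^0: (6−5)−0=1 ⇒ Z
Ȟ^1: (7−0)−5=2 ⇒ Z^2
Ȟ^2: (0−0)−0=0 ⇒ 0


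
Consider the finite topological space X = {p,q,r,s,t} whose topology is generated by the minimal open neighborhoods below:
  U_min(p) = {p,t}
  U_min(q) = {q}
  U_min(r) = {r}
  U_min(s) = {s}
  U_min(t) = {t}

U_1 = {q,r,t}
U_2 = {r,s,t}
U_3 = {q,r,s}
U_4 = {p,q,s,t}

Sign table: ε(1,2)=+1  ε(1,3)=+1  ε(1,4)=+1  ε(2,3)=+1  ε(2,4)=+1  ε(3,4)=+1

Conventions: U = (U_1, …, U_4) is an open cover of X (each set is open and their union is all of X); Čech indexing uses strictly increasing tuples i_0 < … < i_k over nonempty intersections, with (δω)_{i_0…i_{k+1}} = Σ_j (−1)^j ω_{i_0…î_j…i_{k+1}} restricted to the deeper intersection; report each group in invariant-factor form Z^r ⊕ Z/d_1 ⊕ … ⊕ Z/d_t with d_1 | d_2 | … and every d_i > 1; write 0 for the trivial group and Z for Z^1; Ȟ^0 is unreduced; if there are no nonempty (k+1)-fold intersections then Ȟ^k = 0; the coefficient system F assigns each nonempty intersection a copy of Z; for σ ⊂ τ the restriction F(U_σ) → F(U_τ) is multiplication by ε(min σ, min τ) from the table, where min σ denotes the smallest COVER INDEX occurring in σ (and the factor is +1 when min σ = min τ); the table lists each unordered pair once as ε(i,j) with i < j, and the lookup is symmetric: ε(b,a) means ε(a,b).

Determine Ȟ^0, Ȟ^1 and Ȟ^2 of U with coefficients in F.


cover nerve:
  U12={r,t} U13={q,r} U14={q,t} U23={r,s} U24={s,t} U34={q,s}
  U123={r} U124={t} U134={q} U234={s}
C dims 4,6,4; δ0: rk 3, SNF 1^3; δ1: rk 3, SNF 1^3
Ȟ^0: (4−3)−0=1 ⇒ Z
Ȟ^1: (6−3)−3=0 ⇒ 0
Ȟ^2: (4−0)−3=1 ⇒ Z

Ȟ^0 = Z, Ȟ^1 = 0, Ȟ^2 = Z


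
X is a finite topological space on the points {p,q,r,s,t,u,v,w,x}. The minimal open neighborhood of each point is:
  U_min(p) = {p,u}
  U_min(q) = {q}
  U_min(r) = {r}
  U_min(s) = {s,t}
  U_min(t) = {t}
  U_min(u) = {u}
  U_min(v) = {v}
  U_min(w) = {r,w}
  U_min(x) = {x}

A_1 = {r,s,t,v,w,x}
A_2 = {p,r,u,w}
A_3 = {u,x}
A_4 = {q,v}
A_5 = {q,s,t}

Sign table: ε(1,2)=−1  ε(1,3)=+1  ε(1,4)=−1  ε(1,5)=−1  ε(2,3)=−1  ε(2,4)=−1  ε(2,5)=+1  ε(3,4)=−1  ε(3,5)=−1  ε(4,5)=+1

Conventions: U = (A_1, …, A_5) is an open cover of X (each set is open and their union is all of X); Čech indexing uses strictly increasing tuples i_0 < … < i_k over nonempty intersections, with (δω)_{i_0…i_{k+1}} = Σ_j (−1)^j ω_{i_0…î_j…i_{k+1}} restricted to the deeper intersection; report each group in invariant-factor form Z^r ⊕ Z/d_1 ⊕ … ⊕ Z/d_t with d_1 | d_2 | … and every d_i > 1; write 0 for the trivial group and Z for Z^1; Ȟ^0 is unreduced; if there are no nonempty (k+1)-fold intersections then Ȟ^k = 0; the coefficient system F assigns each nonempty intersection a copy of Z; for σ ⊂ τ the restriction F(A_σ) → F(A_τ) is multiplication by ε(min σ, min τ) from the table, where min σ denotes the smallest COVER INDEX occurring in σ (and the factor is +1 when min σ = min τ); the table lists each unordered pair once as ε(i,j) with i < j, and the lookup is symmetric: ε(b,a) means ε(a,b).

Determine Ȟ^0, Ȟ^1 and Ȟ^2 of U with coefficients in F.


Ȟ^0 = Z, Ȟ^1 = Z^2, Ȟ^2 = 0

intersection data:
  A12={r,w} A13={x} A14={v} A15={s,t} A23={u} A45={q}
C dims 5,6; δ0: rk 4, SNF 1^4
Ȟ^0 = (5 − 4) − 0 = 1, so Ȟ^0 ≅ Z
Ȟ^1 = (6 − 0) − 4 = 2, so Ȟ^1 ≅ Z^2
Ȟ^2 = (0 − 0) − 0 = 0, so Ȟ^2 ≅ 0


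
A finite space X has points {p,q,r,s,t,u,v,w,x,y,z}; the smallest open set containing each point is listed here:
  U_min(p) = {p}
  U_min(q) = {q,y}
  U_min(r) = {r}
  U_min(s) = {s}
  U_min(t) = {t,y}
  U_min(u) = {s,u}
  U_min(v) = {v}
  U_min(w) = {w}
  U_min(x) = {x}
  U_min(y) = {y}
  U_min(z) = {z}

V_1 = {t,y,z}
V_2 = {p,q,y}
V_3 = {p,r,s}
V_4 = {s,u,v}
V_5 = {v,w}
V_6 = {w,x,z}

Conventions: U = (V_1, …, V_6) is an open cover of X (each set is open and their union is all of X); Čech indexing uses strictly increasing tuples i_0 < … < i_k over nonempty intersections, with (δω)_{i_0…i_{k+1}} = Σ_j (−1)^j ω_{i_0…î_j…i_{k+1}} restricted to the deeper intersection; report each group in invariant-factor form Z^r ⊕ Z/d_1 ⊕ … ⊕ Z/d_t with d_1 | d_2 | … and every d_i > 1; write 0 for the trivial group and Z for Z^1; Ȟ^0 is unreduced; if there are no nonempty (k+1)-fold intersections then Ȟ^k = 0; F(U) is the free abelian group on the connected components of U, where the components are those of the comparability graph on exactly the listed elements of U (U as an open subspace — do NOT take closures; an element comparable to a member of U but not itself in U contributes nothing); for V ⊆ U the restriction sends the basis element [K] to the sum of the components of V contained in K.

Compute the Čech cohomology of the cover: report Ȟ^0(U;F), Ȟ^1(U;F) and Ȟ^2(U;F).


nerve of the cover:
  V12={y} V16={z} V23={p} V34={s} V45={v} V56={w}
components per intersection:
  V1: {t,y} {z}
  V2: {p} {q,y}
  V3: {p} {r} {s}
  V4: {s,u} {v}
  V5: {v} {w}
  V6: {w} {x} {z}
  V12: {y}
  V16: {z}
  V23: {p}
  V34: {s}
  V45: {v}
  V56: {w}
C dims 14,6; δ0: rk 6, SNF 1^6
Ȟ^0 = (14 − 6) − 0 = 8, so Ȟ^0 ≅ Z^8
Ȟ^1 = (6 − 0) − 6 = 0, so Ȟ^1 ≅ 0
Ȟ^2 = (0 − 0) − 0 = 0, so Ȟ^2 ≅ 0

Ȟ^0(U;F) ≅ Z^8, Ȟ^1(U;F) ≅ 0, Ȟ^2(U;F) ≅ 0


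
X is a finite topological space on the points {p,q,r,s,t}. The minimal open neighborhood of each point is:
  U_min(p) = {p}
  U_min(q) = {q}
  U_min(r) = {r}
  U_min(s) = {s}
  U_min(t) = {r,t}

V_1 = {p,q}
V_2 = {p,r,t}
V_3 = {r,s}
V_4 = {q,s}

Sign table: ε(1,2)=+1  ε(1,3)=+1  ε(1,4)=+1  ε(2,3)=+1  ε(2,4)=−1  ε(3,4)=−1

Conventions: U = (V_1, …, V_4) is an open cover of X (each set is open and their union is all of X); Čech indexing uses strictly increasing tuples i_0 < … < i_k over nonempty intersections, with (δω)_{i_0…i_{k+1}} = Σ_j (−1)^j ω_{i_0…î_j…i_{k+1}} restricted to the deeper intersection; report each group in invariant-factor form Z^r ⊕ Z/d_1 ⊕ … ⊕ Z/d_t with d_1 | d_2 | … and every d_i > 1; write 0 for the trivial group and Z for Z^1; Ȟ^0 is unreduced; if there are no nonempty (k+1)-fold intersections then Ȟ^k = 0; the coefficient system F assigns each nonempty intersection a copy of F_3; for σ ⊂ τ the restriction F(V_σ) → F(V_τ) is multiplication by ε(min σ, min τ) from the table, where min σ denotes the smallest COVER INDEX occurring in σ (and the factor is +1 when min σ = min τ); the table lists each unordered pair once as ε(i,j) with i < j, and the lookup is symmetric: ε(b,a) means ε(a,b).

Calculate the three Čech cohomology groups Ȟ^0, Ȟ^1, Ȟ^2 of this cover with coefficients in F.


intersection data:
  V12={p} V14={q} V23={r} V34={s}
C dims 4,4; δ0: rk_F3 4
Ȟ^0 = (4 − 4) − 0 = 0, so Ȟ^0 ≅ 0
Ȟ^1 = (4 − 0) − 4 = 0, so Ȟ^1 ≅ 0
Ȟ^2 = (0 − 0) − 0 = 0, so Ȟ^2 ≅ 0

Ȟ^0 ≅ 0,  Ȟ^1 ≅ 0,  Ȟ^2 ≅ 0


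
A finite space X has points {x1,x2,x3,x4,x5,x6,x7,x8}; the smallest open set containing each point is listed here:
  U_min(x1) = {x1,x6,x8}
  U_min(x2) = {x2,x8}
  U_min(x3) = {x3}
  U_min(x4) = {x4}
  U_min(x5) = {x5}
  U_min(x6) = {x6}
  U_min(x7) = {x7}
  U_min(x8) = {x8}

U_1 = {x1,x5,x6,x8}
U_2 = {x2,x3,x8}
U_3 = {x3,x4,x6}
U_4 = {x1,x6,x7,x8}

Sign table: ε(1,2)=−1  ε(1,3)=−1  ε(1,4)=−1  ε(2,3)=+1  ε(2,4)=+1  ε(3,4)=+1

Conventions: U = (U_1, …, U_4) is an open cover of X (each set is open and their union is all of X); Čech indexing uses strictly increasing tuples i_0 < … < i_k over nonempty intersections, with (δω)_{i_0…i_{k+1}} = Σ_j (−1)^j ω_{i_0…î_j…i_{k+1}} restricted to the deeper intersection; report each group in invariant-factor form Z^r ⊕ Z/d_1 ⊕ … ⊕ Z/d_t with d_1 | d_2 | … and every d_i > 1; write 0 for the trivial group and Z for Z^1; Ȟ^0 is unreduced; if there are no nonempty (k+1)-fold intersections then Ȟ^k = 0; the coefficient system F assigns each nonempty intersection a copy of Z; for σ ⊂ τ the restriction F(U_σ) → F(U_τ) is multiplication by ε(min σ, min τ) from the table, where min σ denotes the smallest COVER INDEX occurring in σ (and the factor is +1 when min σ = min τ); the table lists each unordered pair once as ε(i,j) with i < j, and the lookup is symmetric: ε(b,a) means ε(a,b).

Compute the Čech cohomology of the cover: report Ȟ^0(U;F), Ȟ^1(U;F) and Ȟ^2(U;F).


intersection data:
  U12={x8} U13={x6} U14={x1,x6,x8} U23={x3} U24={x8} U34={x6}
  U124={x8} U134={x6}
C dims 4,6,2; δ0: rk 3, SNF 1^3; δ1: rk 2, SNF 1^2
Ȟ^0 = (4 − 3) − 0 = 1, so Ȟ^0 ≅ Z
Ȟ^1 = (6 − 2) − 3 = 1, so Ȟ^1 ≅ Z
Ȟ^2 = (2 − 0) − 2 = 0, so Ȟ^2 ≅ 0

Ȟ^0 = Z, Ȟ^1 = Z, Ȟ^2 = 0


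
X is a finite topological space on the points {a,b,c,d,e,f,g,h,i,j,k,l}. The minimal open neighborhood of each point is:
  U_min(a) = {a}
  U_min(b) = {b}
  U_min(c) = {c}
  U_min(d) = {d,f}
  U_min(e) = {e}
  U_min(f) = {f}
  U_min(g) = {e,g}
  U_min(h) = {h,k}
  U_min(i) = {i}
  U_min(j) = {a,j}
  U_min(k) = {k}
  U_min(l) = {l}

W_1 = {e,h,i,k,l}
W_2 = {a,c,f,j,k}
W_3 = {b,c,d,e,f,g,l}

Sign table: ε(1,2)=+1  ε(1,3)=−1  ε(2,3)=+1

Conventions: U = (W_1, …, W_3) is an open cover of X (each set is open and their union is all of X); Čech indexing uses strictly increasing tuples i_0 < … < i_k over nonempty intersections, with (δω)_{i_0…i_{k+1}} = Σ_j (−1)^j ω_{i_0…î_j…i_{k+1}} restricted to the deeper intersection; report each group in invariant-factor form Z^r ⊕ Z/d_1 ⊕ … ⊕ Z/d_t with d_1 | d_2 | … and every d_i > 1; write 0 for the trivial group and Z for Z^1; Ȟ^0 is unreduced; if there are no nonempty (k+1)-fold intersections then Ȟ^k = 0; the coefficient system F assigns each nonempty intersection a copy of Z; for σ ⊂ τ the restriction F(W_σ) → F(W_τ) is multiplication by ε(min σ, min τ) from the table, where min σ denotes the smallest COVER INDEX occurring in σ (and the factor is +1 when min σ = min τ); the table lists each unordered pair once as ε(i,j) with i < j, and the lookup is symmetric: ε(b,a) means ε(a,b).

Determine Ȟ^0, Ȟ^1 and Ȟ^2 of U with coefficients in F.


Ȟ^0 = 0, Ȟ^1 = Z/2 and Ȟ^2 = 0

nerve simplices:
  W12={k} W13={e,l} W23={c,f}
C dims 3,3; δ0: rk 3, SNF 1^2·2
degree 0: 3−3−0 = 0 → Ȟ^0 ≅ 0
degree 1: 3−0−3 = 0 plus torsion [2] → Ȟ^1 ≅ Z/2
degree 2: 0−0−0 = 0 → Ȟ^2 ≅ 0


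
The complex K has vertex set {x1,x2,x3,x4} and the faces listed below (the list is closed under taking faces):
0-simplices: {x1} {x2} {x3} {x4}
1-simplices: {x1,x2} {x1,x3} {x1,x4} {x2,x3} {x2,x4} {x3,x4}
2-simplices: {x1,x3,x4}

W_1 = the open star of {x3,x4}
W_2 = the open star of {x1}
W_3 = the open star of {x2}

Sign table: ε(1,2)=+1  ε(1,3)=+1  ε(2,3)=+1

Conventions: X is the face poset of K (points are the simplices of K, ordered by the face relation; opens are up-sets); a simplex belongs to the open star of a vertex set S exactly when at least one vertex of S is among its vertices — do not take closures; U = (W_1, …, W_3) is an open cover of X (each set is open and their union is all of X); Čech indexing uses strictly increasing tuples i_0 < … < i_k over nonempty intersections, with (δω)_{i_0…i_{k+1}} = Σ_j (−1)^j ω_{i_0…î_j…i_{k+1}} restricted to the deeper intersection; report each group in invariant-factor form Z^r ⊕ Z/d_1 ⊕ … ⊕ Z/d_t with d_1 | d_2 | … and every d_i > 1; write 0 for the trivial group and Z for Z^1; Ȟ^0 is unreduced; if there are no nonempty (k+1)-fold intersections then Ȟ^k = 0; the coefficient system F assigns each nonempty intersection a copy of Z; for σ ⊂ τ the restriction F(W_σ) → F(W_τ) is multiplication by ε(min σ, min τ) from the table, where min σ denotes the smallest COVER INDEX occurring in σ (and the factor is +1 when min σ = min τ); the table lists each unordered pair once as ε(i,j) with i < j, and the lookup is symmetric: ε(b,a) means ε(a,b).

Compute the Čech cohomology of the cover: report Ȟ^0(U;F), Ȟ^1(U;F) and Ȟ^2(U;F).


Ȟ^0 = Z,  Ȟ^1 = Z,  Ȟ^2 = 0

nerve simplices:
  W1={{x3},{x4},{x1,x3},{x1,x4},{x2,x3},{x2,x4},{x3,x4},{x1,x3,x4}} W2={{x1},{x1,x2},{x1,x3},{x1,x4},{x1,x3,x4}} W3={{x2},{x1,x2},{x2,x3},{x2,x4}}
  W12={{x1,x3},{x1,x4},{x1,x3,x4}} W13={{x2,x3},{x2,x4}} W23={{x1,x2}}
C dims 3,3; δ0: rk 2, SNF 1^2
degree 0: 3−2−0 = 1 → Ȟ^0 ≅ Z
degree 1: 3−0−2 = 1 → Ȟ^1 ≅ Z
degree 2: 0−0−0 = 0 → Ȟ^2 ≅ 0


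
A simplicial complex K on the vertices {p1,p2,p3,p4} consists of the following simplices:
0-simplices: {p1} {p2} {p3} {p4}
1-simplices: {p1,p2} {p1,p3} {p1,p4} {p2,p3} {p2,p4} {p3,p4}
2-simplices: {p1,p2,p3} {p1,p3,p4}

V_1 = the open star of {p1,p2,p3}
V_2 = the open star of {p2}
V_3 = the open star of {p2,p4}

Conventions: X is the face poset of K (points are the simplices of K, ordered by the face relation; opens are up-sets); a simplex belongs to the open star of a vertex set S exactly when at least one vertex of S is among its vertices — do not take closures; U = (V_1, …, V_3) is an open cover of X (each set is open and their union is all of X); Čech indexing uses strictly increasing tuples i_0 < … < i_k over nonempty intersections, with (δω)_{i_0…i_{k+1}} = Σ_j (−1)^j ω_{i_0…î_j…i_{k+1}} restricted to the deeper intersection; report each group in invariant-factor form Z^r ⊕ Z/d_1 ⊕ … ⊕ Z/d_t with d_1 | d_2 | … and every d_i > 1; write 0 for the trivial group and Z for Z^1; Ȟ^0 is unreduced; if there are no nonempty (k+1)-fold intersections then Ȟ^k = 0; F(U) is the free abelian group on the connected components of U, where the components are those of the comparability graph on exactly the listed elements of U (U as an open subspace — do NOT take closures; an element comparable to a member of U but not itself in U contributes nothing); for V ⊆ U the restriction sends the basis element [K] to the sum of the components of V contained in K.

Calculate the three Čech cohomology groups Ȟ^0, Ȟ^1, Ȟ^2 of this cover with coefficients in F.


intersection data:
  V1={{p1},{p2},{p3},{p1,p2},{p1,p3},{p1,p4},{p2,p3},{p2,p4},{p3,p4},{p1,p2,p3},{p1,p3,p4}} V2={{p2},{p1,p2},{p2,p3},{p2,p4},{p1,p2,p3}} V3={{p2},{p4},{p1,p2},{p1,p4},{p2,p3},{p2,p4},{p3,p4},{p1,p2,p3},{p1,p3,p4}}
  V12={{p2},{p1,p2},{p2,p3},{p2,p4},{p1,p2,p3}} V13={{p2},{p1,p2},{p1,p4},{p2,p3},{p2,p4},{p3,p4},{p1,p2,p3},{p1,p3,p4}} V23={{p2},{p1,p2},{p2,p3},{p2,p4},{p1,p2,p3}}
  V123={{p2},{p1,p2},{p2,p3},{p2,p4},{p1,p2,p3}}
components per intersection:
  V1: {{p1},{p2},{p3},{p1,p2},{p1,p3},{p1,p4},{p2,p3},{p2,p4},{p3,p4},{p1,p2,p3},{p1,p3,p4}}
  V2: {{p2},{p1,p2},{p2,p3},{p2,p4},{p1,p2,p3}}
  V3: {{p2},{p4},{p1,p2},{p1,p4},{p2,p3},{p2,p4},{p3,p4},{p1,p2,p3},{p1,p3,p4}}
  V12: {{p2},{p1,p2},{p2,p3},{p2,p4},{p1,p2,p3}}
  V13: {{p2},{p1,p2},{p2,p3},{p2,p4},{p1,p2,p3}} {{p1,p4},{p3,p4},{p1,p3,p4}}
  V23: {{p2},{p1,p2},{p2,p3},{p2,p4},{p1,p2,p3}}
  V123: {{p2},{p1,p2},{p2,p3},{p2,p4},{p1,p2,p3}}
C dims 3,4,1; δ0: rk 2, SNF 1^2; δ1: rk 1, SNF 1^1
Ȟ^0 = (3 − 2) − 0 = 1, so Ȟ^0 ≅ Z
Ȟ^1 = (4 − 1) − 2 = 1, so Ȟ^1 ≅ Z
Ȟ^2 = (1 − 0) − 1 = 0, so Ȟ^2 ≅ 0

Ȟ^0 ≅ Z, Ȟ^1 ≅ Z and Ȟ^2 ≅ 0


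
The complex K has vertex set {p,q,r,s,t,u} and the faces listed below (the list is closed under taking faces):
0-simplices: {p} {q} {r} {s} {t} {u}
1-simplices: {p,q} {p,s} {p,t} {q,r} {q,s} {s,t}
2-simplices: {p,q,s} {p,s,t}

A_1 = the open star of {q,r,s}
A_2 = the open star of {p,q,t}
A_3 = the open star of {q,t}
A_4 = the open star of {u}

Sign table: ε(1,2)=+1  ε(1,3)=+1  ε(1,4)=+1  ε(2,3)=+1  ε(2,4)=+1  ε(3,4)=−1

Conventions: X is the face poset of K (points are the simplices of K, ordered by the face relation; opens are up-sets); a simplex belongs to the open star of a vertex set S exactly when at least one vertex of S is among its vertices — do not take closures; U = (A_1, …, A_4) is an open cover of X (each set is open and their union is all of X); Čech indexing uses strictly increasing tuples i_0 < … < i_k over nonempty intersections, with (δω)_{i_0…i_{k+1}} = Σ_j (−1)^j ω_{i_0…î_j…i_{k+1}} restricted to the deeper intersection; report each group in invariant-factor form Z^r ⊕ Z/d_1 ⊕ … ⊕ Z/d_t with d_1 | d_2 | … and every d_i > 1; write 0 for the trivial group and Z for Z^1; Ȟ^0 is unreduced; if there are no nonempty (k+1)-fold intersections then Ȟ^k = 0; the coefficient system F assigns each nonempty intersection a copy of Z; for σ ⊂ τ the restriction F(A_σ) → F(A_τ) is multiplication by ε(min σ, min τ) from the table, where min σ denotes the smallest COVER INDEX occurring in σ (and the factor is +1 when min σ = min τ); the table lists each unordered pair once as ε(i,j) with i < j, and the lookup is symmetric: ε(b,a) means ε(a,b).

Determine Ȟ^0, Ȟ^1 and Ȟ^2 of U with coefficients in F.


nerve simplices:
  A1={{q},{r},{s},{p,q},{p,s},{q,r},{q,s},{s,t},{p,q,s},{p,s,t}} A2={{p},{q},{t},{p,q},{p,s},{p,t},{q,r},{q,s},{s,t},{p,q,s},{p,s,t}} A3={{q},{t},{p,q},{p,t},{q,r},{q,s},{s,t},{p,q,s},{p,s,t}} A4={{u}}
  A12={{q},{p,q},{p,s},{q,r},{q,s},{s,t},{p,q,s},{p,s,t}} A13={{q},{p,q},{q,r},{q,s},{s,t},{p,q,s},{p,s,t}} A23={{q},{t},{p,q},{p,t},{q,r},{q,s},{s,t},{p,q,s},{p,s,t}}
  A123={{q},{p,q},{q,r},{q,s},{s,t},{p,q,s},{p,s,t}}
C dims 4,3,1; δ0: rk 2, SNF 1^2; δ1: rk 1, SNF 1^1
degree 0: 4−2−0 = 2 → Ȟ^0 ≅ Z^2
degree 1: 3−1−2 = 0 → Ȟ^1 ≅ 0
degree 2: 1−0−1 = 0 → Ȟ^2 ≅ 0

Ȟ^0 = Z^2, Ȟ^1 = 0 and Ȟ^2 = 0


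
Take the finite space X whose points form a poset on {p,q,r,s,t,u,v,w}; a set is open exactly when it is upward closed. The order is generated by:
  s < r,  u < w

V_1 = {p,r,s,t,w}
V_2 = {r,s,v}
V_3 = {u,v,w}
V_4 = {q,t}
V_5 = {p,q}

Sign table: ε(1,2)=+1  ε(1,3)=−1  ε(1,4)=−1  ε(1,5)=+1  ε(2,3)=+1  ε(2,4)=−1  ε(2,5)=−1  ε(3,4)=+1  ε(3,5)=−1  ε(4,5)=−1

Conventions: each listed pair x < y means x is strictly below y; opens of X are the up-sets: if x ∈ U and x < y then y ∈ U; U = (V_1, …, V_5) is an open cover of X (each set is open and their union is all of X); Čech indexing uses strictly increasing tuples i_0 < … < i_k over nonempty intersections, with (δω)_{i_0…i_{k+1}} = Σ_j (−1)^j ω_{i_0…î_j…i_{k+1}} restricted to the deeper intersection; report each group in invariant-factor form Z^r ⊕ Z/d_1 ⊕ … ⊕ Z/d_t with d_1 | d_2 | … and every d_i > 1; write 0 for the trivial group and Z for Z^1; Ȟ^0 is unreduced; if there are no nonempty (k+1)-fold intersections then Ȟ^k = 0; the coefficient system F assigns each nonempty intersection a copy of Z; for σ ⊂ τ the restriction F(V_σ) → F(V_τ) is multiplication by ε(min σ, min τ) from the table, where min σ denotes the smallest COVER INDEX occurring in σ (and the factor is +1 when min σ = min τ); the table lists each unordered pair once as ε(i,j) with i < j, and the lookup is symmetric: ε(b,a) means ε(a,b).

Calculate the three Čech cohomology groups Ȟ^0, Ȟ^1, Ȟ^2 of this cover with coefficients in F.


intersection data:
  V12={r,s} V13={w} V14={t} V15={p} V23={v} V45={q}
C dims 5,6; δ0: rk 5, SNF 1^4·2
Ȟ^0 = (5 − 5) − 0 = 0, so Ȟ^0 ≅ 0
Ȟ^1 = (6 − 0) − 5 = 1 plus torsion [2], so Ȟ^1 ≅ Z ⊕ Z/2
Ȟ^2 = (0 − 0) − 0 = 0, so Ȟ^2 ≅ 0

Ȟ^0 = 0; Ȟ^1 = Z ⊕ Z/2; Ȟ^2 = 0


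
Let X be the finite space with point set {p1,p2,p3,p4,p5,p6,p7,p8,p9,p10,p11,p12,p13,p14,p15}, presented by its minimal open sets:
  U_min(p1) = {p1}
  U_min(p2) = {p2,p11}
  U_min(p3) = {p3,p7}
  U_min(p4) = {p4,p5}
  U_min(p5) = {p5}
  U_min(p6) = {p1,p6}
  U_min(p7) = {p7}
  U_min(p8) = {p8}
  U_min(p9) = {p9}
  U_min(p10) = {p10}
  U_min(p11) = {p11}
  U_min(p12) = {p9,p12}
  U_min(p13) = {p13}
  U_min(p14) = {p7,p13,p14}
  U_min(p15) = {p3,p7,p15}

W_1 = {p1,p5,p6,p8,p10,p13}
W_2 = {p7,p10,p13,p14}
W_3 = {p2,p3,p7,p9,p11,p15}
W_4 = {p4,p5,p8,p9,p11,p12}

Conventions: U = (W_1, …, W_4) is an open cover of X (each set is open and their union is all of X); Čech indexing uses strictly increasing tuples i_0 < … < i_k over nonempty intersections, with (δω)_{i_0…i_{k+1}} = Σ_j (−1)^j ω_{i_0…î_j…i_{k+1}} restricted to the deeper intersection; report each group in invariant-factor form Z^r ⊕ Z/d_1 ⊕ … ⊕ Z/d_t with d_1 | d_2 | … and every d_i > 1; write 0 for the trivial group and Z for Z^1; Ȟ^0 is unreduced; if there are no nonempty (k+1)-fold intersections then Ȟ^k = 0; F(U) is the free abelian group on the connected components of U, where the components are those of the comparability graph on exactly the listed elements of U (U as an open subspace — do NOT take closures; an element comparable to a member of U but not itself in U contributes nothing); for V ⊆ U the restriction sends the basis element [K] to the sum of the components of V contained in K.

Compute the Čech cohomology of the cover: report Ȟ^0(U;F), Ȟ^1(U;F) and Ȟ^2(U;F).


Ȟ^0(U;F) ≅ Z^7; Ȟ^1(U;F) ≅ 0; Ȟ^2(U;F) ≅ 0

nerve simplices:
  W12={p10,p13} W14={p5,p8} W23={p7} W34={p9,p11}
components per intersection:
  W1: {p1,p6} {p5} {p8} {p10} {p13}
  W2: {p7,p13,p14} {p10}
  W3: {p2,p11} {p3,p7,p15} {p9}
  W4: {p4,p5} {p8} {p9,p12} {p11}
  W12: {p10} {p13}
  W14: {p5} {p8}
  W23: {p7}
  W34: {p9} {p11}
C dims 14,7; δ0: rk 7, SNF 1^7
degree 0: 14−7−0 = 7 → Ȟ^0 ≅ Z^7
degree 1: 7−0−7 = 0 → Ȟ^1 ≅ 0
degree 2: 0−0−0 = 0 → Ȟ^2 ≅ 0


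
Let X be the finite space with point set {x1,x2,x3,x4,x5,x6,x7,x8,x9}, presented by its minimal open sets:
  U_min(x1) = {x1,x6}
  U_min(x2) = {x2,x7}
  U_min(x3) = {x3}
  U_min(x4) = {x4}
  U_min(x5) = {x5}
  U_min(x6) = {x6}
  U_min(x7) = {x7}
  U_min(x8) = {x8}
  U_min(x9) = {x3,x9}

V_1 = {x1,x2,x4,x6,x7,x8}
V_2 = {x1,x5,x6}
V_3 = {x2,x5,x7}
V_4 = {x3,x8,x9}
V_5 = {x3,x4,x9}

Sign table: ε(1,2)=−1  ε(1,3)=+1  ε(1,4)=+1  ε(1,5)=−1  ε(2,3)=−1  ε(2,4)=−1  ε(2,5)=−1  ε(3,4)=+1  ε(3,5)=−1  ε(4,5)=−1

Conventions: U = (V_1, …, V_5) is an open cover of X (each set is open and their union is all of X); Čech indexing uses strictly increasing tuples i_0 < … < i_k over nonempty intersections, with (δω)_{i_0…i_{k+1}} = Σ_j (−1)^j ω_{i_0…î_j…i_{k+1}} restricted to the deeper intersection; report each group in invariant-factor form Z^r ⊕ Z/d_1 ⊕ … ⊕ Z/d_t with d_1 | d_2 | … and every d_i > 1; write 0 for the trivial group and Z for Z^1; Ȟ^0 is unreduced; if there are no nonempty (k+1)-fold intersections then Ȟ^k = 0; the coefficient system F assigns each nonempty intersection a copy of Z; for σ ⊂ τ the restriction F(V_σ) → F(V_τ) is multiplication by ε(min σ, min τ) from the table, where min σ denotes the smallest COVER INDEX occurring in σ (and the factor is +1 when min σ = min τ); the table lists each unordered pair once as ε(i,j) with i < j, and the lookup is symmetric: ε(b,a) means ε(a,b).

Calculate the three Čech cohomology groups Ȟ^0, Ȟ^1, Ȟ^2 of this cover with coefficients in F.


Ȟ^0(U;F) ≅ Z,  Ȟ^1(U;F) ≅ Z^2,  Ȟ^2(U;F) ≅ 0

intersection data:
  V12={x1,x6} V13={x2,x7} V14={x8} V15={x4} V23={x5} V45={x3,x9}
C dims 5,6; δ0: rk 4, SNF 1^4
Ȟ^0 = (5 − 4) − 0 = 1, so Ȟ^0 ≅ Z
Ȟ^1 = (6 − 0) − 4 = 2, so Ȟ^1 ≅ Z^2
Ȟ^2 = (0 − 0) − 0 = 0, so Ȟ^2 ≅ 0


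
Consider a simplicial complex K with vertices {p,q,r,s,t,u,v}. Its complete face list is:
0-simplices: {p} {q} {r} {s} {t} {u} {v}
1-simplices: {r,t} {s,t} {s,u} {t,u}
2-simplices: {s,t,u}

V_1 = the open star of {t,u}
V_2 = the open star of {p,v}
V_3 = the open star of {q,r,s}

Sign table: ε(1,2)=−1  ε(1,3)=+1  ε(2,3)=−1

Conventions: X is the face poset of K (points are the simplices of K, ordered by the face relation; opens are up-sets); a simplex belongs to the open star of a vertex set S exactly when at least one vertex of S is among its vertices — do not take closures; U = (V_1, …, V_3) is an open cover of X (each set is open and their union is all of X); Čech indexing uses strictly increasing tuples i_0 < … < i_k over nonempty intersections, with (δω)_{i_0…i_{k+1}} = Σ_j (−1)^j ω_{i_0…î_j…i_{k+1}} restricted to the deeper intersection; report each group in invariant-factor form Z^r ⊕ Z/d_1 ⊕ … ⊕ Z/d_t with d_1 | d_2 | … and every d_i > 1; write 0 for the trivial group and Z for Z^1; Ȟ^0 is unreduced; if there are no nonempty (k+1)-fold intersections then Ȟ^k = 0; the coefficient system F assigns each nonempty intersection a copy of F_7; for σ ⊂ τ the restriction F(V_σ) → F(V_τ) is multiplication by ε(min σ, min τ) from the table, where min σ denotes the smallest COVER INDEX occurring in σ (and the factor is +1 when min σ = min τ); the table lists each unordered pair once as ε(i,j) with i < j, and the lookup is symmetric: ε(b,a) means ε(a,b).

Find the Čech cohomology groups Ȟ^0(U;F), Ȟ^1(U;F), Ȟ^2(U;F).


nonempty intersections:
  V1={{t},{u},{r,t},{s,t},{s,u},{t,u},{s,t,u}} V2={{p},{v}} V3={{q},{r},{s},{r,t},{s,t},{s,u},{s,t,u}}
  V13={{r,t},{s,t},{s,u},{s,t,u}}
C dims 3,1; δ0: rk_F7 1
Ȟ^0: (3−1)−0=2 ⇒ Z/7 ⊕ Z/7
Ȟ^1: (1−0)−1=0 ⇒ 0
Ȟ^2: (0−0)−0=0 ⇒ 0

Ȟ^0 ≅ Z/7 ⊕ Z/7; Ȟ^1 ≅ 0; Ȟ^2 ≅ 0


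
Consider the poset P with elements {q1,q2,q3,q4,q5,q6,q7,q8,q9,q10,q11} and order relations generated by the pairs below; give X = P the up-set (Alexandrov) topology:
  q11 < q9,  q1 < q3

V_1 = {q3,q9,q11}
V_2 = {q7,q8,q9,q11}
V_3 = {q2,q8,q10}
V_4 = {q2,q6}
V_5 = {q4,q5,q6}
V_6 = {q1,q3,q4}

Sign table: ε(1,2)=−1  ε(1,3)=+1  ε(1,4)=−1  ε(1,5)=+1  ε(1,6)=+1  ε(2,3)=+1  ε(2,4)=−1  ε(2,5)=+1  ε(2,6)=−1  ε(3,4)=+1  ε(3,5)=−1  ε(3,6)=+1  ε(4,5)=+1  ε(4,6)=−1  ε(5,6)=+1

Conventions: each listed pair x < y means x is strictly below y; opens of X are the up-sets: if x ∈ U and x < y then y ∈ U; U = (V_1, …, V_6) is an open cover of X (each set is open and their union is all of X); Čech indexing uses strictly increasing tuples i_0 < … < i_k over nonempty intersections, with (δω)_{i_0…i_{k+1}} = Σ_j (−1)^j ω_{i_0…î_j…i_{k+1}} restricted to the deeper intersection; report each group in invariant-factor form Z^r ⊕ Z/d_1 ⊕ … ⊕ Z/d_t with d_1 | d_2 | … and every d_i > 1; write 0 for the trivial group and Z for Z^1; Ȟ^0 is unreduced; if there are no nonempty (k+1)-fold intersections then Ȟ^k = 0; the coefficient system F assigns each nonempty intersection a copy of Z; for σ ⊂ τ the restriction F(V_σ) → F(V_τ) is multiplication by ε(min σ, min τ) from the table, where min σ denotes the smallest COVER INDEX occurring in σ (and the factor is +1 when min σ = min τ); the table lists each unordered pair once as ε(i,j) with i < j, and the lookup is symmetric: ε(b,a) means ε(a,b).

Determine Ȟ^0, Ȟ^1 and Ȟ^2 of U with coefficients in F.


Ȟ^0 = 0, Ȟ^1 = Z/2 and Ȟ^2 = 0

nonempty intersections:
  V12={q9,q11} V16={q3} V23={q8} V34={q2} V45={q6} V56={q4}
C dims 6,6; δ0: rk 6, SNF 1^5·2
Ȟ^0: (6−6)−0=0 ⇒ 0
Ȟ^1: (6−0)−6=0 plus torsion [2] ⇒ Z/2
Ȟ^2: (0−0)−0=0 ⇒ 0


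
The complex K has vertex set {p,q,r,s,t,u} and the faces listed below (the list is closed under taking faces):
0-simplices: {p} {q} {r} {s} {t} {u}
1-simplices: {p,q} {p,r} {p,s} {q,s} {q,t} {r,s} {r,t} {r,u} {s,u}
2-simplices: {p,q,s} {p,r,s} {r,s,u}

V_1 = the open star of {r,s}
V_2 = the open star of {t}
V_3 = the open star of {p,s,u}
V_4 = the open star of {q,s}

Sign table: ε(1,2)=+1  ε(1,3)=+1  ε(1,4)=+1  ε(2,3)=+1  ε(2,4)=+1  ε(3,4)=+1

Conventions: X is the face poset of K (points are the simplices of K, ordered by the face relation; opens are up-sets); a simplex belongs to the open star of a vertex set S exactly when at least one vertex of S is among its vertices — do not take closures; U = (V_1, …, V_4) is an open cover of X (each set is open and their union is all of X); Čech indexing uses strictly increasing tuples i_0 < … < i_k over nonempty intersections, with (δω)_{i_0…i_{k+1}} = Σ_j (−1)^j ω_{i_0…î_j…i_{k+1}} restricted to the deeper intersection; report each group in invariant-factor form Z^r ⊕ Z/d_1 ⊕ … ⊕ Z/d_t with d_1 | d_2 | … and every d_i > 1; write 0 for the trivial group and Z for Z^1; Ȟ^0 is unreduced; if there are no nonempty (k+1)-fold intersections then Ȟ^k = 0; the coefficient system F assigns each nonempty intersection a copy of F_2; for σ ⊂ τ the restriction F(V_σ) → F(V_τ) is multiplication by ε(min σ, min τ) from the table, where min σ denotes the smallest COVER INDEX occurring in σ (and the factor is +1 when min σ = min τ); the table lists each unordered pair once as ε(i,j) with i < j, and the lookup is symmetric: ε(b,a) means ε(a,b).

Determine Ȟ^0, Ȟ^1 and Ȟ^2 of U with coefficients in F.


nerve simplices:
  V1={{r},{s},{p,r},{p,s},{q,s},{r,s},{r,t},{r,u},{s,u},{p,q,s},{p,r,s},{r,s,u}} V2={{t},{q,t},{r,t}} V3={{p},{s},{u},{p,q},{p,r},{p,s},{q,s},{r,s},{r,u},{s,u},{p,q,s},{p,r,s},{r,s,u}} V4={{q},{s},{p,q},{p,s},{q,s},{q,t},{r,s},{s,u},{p,q,s},{p,r,s},{r,s,u}}
  V12={{r,t}} V13={{s},{p,r},{p,s},{q,s},{r,s},{r,u},{s,u},{p,q,s},{p,r,s},{r,s,u}} V14={{s},{p,s},{q,s},{r,s},{s,u},{p,q,s},{p,r,s},{r,s,u}} V24={{q,t}} V34={{s},{p,q},{p,s},{q,s},{r,s},{s,u},{p,q,s},{p,r,s},{r,s,u}}
  V134={{s},{p,s},{q,s},{r,s},{s,u},{p,q,s},{p,r,s},{r,s,u}}
C dims 4,5,1; δ0: rk_F2 3; δ1: rk_F2 1
degree 0: 4−3−0 = 1 → Ȟ^0 ≅ Z/2
degree 1: 5−1−3 = 1 → Ȟ^1 ≅ Z/2
degree 2: 1−0−1 = 0 → Ȟ^2 ≅ 0

Ȟ^0 = Z/2, Ȟ^1 = Z/2, Ȟ^2 = 0


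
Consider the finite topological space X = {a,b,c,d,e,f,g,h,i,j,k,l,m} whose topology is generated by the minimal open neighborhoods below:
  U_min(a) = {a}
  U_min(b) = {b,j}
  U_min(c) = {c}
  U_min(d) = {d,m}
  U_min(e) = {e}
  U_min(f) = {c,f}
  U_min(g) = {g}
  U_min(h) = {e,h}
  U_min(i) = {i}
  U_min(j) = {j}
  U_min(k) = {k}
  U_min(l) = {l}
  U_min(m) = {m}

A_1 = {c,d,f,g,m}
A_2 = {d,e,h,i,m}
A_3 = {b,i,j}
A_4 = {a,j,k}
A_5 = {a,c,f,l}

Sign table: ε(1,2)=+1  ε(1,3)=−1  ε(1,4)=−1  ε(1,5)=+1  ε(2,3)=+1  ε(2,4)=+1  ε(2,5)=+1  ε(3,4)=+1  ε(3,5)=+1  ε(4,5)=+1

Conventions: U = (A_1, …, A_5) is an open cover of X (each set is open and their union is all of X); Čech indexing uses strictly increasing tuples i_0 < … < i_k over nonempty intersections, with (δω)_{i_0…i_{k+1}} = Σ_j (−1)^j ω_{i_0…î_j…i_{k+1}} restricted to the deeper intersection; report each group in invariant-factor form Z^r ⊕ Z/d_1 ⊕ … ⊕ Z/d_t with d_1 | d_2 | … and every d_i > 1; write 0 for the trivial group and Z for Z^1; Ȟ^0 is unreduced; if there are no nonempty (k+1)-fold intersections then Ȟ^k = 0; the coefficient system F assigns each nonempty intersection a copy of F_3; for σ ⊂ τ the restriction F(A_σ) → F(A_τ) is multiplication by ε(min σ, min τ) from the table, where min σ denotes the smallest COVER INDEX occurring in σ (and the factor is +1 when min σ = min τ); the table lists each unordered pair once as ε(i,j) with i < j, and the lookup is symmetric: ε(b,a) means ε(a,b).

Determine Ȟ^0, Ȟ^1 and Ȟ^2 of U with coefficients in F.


nonempty overlaps:
  A12={d,m} A15={c,f} A23={i} A34={j} A45={a}
C dims 5,5; δ0: rk_F3 4
degree 0: 5−4−0 = 1 → Ȟ^0 ≅ Z/3
degree 1: 5−0−4 = 1 → Ȟ^1 ≅ Z/3
degree 2: 0−0−0 = 0 → Ȟ^2 ≅ 0

Ȟ^0 = Z/3, Ȟ^1 = Z/3, Ȟ^2 = 0
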